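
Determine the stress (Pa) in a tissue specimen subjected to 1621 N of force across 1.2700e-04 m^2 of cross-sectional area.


stress = F / A
stress = 1621 / 1.2700e-04
stress = 1.2764e+07


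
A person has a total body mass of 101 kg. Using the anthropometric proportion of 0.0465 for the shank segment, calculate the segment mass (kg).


m_segment = body_mass * fraction
m_segment = 101 * 0.0465
m_segment = 4.6965


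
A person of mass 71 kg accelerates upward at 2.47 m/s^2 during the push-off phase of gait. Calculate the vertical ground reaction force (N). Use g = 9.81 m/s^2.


GRF = m * (g + a)
GRF = 71 * (9.81 + 2.47)
GRF = 71 * 12.2800
GRF = 871.8800


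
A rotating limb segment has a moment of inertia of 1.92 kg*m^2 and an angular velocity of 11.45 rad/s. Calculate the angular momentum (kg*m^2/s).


L = I * omega
L = 1.92 * 11.45
L = 21.9840


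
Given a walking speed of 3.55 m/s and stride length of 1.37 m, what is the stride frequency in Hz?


f = v / stride_length
f = 3.55 / 1.37
f = 2.5912


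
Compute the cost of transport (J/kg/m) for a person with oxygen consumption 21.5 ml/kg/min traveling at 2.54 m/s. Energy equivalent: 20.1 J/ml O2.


Power per kg = VO2 * 20.1 / 60
Power per kg = 21.5 * 20.1 / 60 = 7.2025 W/kg
Cost = power_per_kg / speed
Cost = 7.2025 / 2.54
Cost = 2.8356


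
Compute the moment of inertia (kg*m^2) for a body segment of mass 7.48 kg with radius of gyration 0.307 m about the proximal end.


I = m * k^2
I = 7.48 * 0.307^2
k^2 = 0.0942
I = 0.7050


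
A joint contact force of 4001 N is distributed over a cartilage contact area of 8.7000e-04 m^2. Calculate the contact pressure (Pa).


P = F / A
P = 4001 / 8.7000e-04
P = 4.5989e+06


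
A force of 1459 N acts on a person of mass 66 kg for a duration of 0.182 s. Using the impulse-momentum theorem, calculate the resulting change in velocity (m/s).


J = F * dt = 1459 * 0.182 = 265.5380 N*s
delta_v = J / m
delta_v = 265.5380 / 66
delta_v = 4.0233


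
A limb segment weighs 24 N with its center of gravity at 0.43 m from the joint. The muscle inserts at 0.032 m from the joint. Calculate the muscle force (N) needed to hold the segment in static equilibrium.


F_muscle = W * d_load / d_muscle
F_muscle = 24 * 0.43 / 0.032
Numerator = 10.3200
F_muscle = 322.5000


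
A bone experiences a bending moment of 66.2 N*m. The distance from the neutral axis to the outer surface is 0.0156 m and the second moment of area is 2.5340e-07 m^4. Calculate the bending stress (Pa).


sigma = M * c / I
sigma = 66.2 * 0.0156 / 2.5340e-07
M * c = 1.0327
sigma = 4.0755e+06


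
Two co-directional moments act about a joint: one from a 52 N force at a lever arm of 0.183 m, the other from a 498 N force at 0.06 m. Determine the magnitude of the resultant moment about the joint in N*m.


M = F1 * d1 + F2 * d2
M = 52 * 0.183 + 498 * 0.06
M = 9.5160 + 29.8800
M = 39.3960


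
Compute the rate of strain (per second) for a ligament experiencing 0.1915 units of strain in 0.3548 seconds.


strain_rate = delta_strain / delta_t
strain_rate = 0.1915 / 0.3548
strain_rate = 0.5397


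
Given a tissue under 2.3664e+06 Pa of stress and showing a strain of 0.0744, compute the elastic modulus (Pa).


E = stress / strain
E = 2.3664e+06 / 0.0744
E = 3.1806e+07


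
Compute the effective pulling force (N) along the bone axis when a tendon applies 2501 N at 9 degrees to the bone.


F_eff = F_tendon * cos(theta)
theta = 9 deg = 0.1571 rad
cos(theta) = 0.9877
F_eff = 2501 * 0.9877
F_eff = 2470.2085


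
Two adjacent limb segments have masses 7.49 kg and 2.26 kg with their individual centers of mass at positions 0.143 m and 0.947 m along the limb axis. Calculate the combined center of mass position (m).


COM = (m1*x1 + m2*x2) / (m1 + m2)
COM = (7.49*0.143 + 2.26*0.947) / (7.49 + 2.26)
Numerator = 3.2113
Denominator = 9.7500
COM = 0.3294


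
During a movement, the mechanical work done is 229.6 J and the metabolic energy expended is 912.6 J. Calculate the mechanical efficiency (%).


eta = (W_mech / E_meta) * 100
eta = (229.6 / 912.6) * 100
ratio = 0.2516
eta = 25.1589


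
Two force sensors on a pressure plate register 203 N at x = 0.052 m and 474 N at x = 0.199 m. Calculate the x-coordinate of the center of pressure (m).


COP_x = (F1*x1 + F2*x2) / (F1 + F2)
COP_x = (203*0.052 + 474*0.199) / (203 + 474)
Numerator = 104.8820
Denominator = 677
COP_x = 0.1549


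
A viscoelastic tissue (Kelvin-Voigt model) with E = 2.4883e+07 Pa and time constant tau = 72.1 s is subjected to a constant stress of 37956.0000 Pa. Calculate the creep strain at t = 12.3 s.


epsilon(t) = (sigma/E) * (1 - exp(-t/tau))
sigma/E = 37956.0000 / 2.4883e+07 = 0.0015
exp(-t/tau) = exp(-12.3 / 72.1) = 0.8432
epsilon = 0.0015 * (1 - 0.8432)
epsilon = 2.3924e-04


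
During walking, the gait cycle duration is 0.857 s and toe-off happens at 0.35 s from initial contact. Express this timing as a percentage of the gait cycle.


pct = (event_time / cycle_time) * 100
pct = (0.35 / 0.857) * 100
ratio = 0.4084
pct = 40.8401


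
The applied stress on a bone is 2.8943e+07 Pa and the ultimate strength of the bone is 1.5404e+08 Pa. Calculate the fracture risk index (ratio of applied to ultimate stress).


FRI = applied / ultimate
FRI = 2.8943e+07 / 1.5404e+08
FRI = 0.1879


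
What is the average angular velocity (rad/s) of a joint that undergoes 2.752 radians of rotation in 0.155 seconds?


omega = delta_theta / delta_t
omega = 2.752 / 0.155
omega = 17.7548


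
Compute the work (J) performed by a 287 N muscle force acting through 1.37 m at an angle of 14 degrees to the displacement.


W = F * d * cos(theta)
theta = 14 deg = 0.2443 rad
cos(theta) = 0.9703
W = 287 * 1.37 * 0.9703
W = 381.5106


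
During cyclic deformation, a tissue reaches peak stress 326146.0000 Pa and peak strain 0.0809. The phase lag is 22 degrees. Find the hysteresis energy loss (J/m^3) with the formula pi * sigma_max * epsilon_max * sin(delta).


E_loss = pi * sigma_max * epsilon_max * sin(delta)
delta = 22 deg = 0.3840 rad
sin(delta) = 0.3746
E_loss = pi * 326146.0000 * 0.0809 * 0.3746
E_loss = 31051.7348


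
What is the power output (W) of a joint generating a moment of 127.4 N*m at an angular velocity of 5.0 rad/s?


P = M * omega
P = 127.4 * 5.0
P = 637.0000


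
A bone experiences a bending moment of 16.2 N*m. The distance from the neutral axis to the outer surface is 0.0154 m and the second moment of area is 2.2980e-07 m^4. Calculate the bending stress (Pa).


sigma = M * c / I
sigma = 16.2 * 0.0154 / 2.2980e-07
M * c = 0.2495
sigma = 1.0856e+06


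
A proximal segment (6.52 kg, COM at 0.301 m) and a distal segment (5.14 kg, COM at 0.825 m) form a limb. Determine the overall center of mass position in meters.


COM = (m1*x1 + m2*x2) / (m1 + m2)
COM = (6.52*0.301 + 5.14*0.825) / (6.52 + 5.14)
Numerator = 6.2030
Denominator = 11.6600
COM = 0.5320


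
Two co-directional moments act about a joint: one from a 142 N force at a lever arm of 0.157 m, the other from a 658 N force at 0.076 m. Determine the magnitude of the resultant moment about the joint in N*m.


M = F1 * d1 + F2 * d2
M = 142 * 0.157 + 658 * 0.076
M = 22.2940 + 50.0080
M = 72.3020


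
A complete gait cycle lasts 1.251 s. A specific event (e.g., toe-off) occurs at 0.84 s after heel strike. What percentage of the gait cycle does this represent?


pct = (event_time / cycle_time) * 100
pct = (0.84 / 1.251) * 100
ratio = 0.6715
pct = 67.1463


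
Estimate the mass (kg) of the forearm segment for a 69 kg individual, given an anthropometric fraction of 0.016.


m_segment = body_mass * fraction
m_segment = 69 * 0.016
m_segment = 1.1040


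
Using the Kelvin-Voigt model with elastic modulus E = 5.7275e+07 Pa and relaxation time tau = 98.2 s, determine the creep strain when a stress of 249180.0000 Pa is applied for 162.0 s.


epsilon(t) = (sigma/E) * (1 - exp(-t/tau))
sigma/E = 249180.0000 / 5.7275e+07 = 0.0044
exp(-t/tau) = exp(-162.0 / 98.2) = 0.1921
epsilon = 0.0044 * (1 - 0.1921)
epsilon = 0.0035


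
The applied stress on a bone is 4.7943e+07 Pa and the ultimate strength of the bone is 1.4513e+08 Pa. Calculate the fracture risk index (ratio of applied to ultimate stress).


FRI = applied / ultimate
FRI = 4.7943e+07 / 1.4513e+08
FRI = 0.3303


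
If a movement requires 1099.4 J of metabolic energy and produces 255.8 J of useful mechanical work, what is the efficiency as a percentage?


eta = (W_mech / E_meta) * 100
eta = (255.8 / 1099.4) * 100
ratio = 0.2327
eta = 23.2672


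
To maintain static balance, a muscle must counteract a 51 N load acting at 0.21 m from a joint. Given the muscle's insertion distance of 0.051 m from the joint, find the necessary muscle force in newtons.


F_muscle = W * d_load / d_muscle
F_muscle = 51 * 0.21 / 0.051
Numerator = 10.7100
F_muscle = 210.0000


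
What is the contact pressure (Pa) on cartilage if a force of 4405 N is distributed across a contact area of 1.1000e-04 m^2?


P = F / A
P = 4405 / 1.1000e-04
P = 4.0045e+07


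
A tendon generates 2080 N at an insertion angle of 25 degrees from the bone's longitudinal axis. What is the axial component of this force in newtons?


F_eff = F_tendon * cos(theta)
theta = 25 deg = 0.4363 rad
cos(theta) = 0.9063
F_eff = 2080 * 0.9063
F_eff = 1885.1202


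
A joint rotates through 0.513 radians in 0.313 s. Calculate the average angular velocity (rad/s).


omega = delta_theta / delta_t
omega = 0.513 / 0.313
omega = 1.6390


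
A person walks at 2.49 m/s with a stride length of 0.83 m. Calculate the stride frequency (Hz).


f = v / stride_length
f = 2.49 / 0.83
f = 3.0000


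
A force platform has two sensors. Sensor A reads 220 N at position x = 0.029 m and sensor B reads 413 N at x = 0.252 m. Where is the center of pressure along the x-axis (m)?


COP_x = (F1*x1 + F2*x2) / (F1 + F2)
COP_x = (220*0.029 + 413*0.252) / (220 + 413)
Numerator = 110.4560
Denominator = 633
COP_x = 0.1745


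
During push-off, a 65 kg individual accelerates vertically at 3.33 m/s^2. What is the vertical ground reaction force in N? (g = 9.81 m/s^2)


GRF = m * (g + a)
GRF = 65 * (9.81 + 3.33)
GRF = 65 * 13.1400
GRF = 854.1000


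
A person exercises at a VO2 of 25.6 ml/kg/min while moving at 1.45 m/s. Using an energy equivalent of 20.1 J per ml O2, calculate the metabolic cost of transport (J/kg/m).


Power per kg = VO2 * 20.1 / 60
Power per kg = 25.6 * 20.1 / 60 = 8.5760 W/kg
Cost = power_per_kg / speed
Cost = 8.5760 / 1.45
Cost = 5.9145


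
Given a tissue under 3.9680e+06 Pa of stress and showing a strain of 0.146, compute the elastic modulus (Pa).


E = stress / strain
E = 3.9680e+06 / 0.146
E = 2.7178e+07


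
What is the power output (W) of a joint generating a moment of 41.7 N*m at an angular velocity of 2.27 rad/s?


P = M * omega
P = 41.7 * 2.27
P = 94.6590


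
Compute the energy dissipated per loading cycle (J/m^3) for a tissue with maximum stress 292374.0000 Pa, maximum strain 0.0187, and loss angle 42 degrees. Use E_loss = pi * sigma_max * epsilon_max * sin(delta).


E_loss = pi * sigma_max * epsilon_max * sin(delta)
delta = 42 deg = 0.7330 rad
sin(delta) = 0.6691
E_loss = pi * 292374.0000 * 0.0187 * 0.6691
E_loss = 11493.2042


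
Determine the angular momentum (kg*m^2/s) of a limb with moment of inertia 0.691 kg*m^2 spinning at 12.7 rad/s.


L = I * omega
L = 0.691 * 12.7
L = 8.7757


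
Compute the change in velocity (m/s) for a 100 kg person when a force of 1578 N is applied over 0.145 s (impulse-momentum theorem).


J = F * dt = 1578 * 0.145 = 228.8100 N*s
delta_v = J / m
delta_v = 228.8100 / 100
delta_v = 2.2881


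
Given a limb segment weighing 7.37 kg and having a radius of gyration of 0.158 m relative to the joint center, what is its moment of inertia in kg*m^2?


I = m * k^2
I = 7.37 * 0.158^2
k^2 = 0.0250
I = 0.1840


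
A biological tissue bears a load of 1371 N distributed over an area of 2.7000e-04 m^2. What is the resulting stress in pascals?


stress = F / A
stress = 1371 / 2.7000e-04
stress = 5.0778e+06


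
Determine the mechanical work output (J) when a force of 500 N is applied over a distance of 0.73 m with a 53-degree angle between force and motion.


W = F * d * cos(theta)
theta = 53 deg = 0.9250 rad
cos(theta) = 0.6018
W = 500 * 0.73 * 0.6018
W = 219.6625


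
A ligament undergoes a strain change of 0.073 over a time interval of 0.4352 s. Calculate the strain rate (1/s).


strain_rate = delta_strain / delta_t
strain_rate = 0.073 / 0.4352
strain_rate = 0.1677


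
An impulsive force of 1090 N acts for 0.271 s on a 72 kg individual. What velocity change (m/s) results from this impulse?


J = F * dt = 1090 * 0.271 = 295.3900 N*s
delta_v = J / m
delta_v = 295.3900 / 72
delta_v = 4.1026


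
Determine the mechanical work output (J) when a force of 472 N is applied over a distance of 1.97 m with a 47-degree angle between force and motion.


W = F * d * cos(theta)
theta = 47 deg = 0.8203 rad
cos(theta) = 0.6820
W = 472 * 1.97 * 0.6820
W = 634.1494


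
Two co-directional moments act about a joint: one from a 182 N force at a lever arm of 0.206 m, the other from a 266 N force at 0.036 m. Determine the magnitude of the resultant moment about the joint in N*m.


M = F1 * d1 + F2 * d2
M = 182 * 0.206 + 266 * 0.036
M = 37.4920 + 9.5760
M = 47.0680


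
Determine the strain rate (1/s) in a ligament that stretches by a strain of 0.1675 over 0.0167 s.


strain_rate = delta_strain / delta_t
strain_rate = 0.1675 / 0.0167
strain_rate = 10.0299


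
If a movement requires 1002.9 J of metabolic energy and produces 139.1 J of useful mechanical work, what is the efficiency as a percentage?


eta = (W_mech / E_meta) * 100
eta = (139.1 / 1002.9) * 100
ratio = 0.1387
eta = 13.8698


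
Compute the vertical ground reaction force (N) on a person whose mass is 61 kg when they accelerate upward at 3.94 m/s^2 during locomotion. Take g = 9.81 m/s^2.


GRF = m * (g + a)
GRF = 61 * (9.81 + 3.94)
GRF = 61 * 13.7500
GRF = 838.7500


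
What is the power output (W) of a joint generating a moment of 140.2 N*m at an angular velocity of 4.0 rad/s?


P = M * omega
P = 140.2 * 4.0
P = 560.8000


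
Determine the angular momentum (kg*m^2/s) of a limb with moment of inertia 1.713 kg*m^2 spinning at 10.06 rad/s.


L = I * omega
L = 1.713 * 10.06
L = 17.2328


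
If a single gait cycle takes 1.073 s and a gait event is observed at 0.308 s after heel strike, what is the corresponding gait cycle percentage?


pct = (event_time / cycle_time) * 100
pct = (0.308 / 1.073) * 100
ratio = 0.2870
pct = 28.7046


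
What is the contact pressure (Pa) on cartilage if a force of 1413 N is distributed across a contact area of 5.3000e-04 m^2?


P = F / A
P = 1413 / 5.3000e-04
P = 2.6660e+06


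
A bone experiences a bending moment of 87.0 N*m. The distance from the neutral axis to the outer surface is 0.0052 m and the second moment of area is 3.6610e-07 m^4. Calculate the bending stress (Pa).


sigma = M * c / I
sigma = 87.0 * 0.0052 / 3.6610e-07
M * c = 0.4524
sigma = 1.2357e+06


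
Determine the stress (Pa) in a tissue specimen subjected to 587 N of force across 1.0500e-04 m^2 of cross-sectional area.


stress = F / A
stress = 587 / 1.0500e-04
stress = 5.5905e+06


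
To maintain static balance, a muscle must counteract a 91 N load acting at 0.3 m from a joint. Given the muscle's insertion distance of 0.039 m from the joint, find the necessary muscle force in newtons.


F_muscle = W * d_load / d_muscle
F_muscle = 91 * 0.3 / 0.039
Numerator = 27.3000
F_muscle = 700.0000


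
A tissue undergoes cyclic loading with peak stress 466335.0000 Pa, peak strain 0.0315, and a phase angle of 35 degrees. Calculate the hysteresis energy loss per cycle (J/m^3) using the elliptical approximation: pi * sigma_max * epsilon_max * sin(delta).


E_loss = pi * sigma_max * epsilon_max * sin(delta)
delta = 35 deg = 0.6109 rad
sin(delta) = 0.5736
E_loss = pi * 466335.0000 * 0.0315 * 0.5736
E_loss = 26469.7439


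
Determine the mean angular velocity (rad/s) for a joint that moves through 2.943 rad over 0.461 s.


omega = delta_theta / delta_t
omega = 2.943 / 0.461
omega = 6.3839


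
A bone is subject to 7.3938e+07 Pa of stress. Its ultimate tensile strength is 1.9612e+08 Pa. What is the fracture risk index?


FRI = applied / ultimate
FRI = 7.3938e+07 / 1.9612e+08
FRI = 0.3770


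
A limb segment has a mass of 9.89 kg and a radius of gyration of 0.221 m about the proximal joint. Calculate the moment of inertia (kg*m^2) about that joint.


I = m * k^2
I = 9.89 * 0.221^2
k^2 = 0.0488
I = 0.4830


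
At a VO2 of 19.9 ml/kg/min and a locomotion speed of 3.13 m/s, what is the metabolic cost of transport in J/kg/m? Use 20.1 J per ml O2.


Power per kg = VO2 * 20.1 / 60
Power per kg = 19.9 * 20.1 / 60 = 6.6665 W/kg
Cost = power_per_kg / speed
Cost = 6.6665 / 3.13
Cost = 2.1299


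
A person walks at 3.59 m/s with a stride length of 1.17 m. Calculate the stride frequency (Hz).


f = v / stride_length
f = 3.59 / 1.17
f = 3.0684


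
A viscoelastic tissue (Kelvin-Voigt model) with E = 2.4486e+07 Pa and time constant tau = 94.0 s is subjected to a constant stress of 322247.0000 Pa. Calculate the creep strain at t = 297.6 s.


epsilon(t) = (sigma/E) * (1 - exp(-t/tau))
sigma/E = 322247.0000 / 2.4486e+07 = 0.0132
exp(-t/tau) = exp(-297.6 / 94.0) = 0.0422
epsilon = 0.0132 * (1 - 0.0422)
epsilon = 0.0126


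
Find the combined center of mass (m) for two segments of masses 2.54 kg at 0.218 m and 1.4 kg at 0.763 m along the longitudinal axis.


COM = (m1*x1 + m2*x2) / (m1 + m2)
COM = (2.54*0.218 + 1.4*0.763) / (2.54 + 1.4)
Numerator = 1.6219
Denominator = 3.9400
COM = 0.4117


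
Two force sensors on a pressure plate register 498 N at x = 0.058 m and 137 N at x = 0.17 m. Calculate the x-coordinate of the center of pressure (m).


COP_x = (F1*x1 + F2*x2) / (F1 + F2)
COP_x = (498*0.058 + 137*0.17) / (498 + 137)
Numerator = 52.1740
Denominator = 635
COP_x = 0.0822


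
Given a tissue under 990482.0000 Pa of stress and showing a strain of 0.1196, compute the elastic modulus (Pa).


E = stress / strain
E = 990482.0000 / 0.1196
E = 8.2816e+06


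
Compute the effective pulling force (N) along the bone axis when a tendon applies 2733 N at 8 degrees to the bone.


F_eff = F_tendon * cos(theta)
theta = 8 deg = 0.1396 rad
cos(theta) = 0.9903
F_eff = 2733 * 0.9903
F_eff = 2706.4026


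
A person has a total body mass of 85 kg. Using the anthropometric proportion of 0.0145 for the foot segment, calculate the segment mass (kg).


m_segment = body_mass * fraction
m_segment = 85 * 0.0145
m_segment = 1.2325


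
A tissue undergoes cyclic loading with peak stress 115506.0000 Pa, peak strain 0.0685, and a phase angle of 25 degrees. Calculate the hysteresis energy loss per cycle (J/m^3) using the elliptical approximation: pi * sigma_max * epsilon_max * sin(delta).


E_loss = pi * sigma_max * epsilon_max * sin(delta)
delta = 25 deg = 0.4363 rad
sin(delta) = 0.4226
E_loss = pi * 115506.0000 * 0.0685 * 0.4226
E_loss = 10504.9321


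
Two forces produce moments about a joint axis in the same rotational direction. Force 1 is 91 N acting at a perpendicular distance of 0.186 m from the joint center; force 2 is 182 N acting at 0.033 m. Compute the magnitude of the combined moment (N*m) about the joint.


M = F1 * d1 + F2 * d2
M = 91 * 0.186 + 182 * 0.033
M = 16.9260 + 6.0060
M = 22.9320


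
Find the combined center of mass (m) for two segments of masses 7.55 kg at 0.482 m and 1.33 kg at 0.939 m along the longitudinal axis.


COM = (m1*x1 + m2*x2) / (m1 + m2)
COM = (7.55*0.482 + 1.33*0.939) / (7.55 + 1.33)
Numerator = 4.8880
Denominator = 8.8800
COM = 0.5504


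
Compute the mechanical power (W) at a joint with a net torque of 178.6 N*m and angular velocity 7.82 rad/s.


P = M * omega
P = 178.6 * 7.82
P = 1396.6520


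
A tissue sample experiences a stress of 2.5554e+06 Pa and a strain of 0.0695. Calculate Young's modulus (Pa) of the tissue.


E = stress / strain
E = 2.5554e+06 / 0.0695
E = 3.6768e+07


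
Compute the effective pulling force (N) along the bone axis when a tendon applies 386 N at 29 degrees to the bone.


F_eff = F_tendon * cos(theta)
theta = 29 deg = 0.5061 rad
cos(theta) = 0.8746
F_eff = 386 * 0.8746
F_eff = 337.6032


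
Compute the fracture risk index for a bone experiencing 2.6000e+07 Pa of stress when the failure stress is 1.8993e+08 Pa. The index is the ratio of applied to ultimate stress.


FRI = applied / ultimate
FRI = 2.6000e+07 / 1.8993e+08
FRI = 0.1369


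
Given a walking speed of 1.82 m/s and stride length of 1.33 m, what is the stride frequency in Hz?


f = v / stride_length
f = 1.82 / 1.33
f = 1.3684


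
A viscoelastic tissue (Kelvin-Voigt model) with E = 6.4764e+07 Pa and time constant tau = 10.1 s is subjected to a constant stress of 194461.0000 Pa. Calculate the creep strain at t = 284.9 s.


epsilon(t) = (sigma/E) * (1 - exp(-t/tau))
sigma/E = 194461.0000 / 6.4764e+07 = 0.0030
exp(-t/tau) = exp(-284.9 / 10.1) = 5.6164e-13
epsilon = 0.0030 * (1 - 5.6164e-13)
epsilon = 0.0030


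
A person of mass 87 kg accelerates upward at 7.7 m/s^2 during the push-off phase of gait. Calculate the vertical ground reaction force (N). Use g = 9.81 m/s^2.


GRF = m * (g + a)
GRF = 87 * (9.81 + 7.7)
GRF = 87 * 17.5100
GRF = 1523.3700


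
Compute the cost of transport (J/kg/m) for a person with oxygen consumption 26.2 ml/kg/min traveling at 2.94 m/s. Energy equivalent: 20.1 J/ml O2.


Power per kg = VO2 * 20.1 / 60
Power per kg = 26.2 * 20.1 / 60 = 8.7770 W/kg
Cost = power_per_kg / speed
Cost = 8.7770 / 2.94
Cost = 2.9854


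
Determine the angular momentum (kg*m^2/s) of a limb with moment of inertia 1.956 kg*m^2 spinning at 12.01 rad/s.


L = I * omega
L = 1.956 * 12.01
L = 23.4916


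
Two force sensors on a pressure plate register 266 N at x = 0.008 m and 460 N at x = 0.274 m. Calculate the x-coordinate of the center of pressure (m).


COP_x = (F1*x1 + F2*x2) / (F1 + F2)
COP_x = (266*0.008 + 460*0.274) / (266 + 460)
Numerator = 128.1680
Denominator = 726
COP_x = 0.1765


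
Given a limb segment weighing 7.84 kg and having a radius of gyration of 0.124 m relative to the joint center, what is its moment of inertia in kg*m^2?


I = m * k^2
I = 7.84 * 0.124^2
k^2 = 0.0154
I = 0.1205


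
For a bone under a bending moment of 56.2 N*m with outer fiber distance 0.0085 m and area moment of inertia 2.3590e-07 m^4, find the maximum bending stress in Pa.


sigma = M * c / I
sigma = 56.2 * 0.0085 / 2.3590e-07
M * c = 0.4777
sigma = 2.0250e+06


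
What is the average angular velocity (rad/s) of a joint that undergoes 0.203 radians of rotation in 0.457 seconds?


omega = delta_theta / delta_t
omega = 0.203 / 0.457
omega = 0.4442


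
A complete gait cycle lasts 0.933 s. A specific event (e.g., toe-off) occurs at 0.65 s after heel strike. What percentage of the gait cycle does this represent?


pct = (event_time / cycle_time) * 100
pct = (0.65 / 0.933) * 100
ratio = 0.6967
pct = 69.6677


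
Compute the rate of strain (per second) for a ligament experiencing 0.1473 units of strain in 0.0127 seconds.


strain_rate = delta_strain / delta_t
strain_rate = 0.1473 / 0.0127
strain_rate = 11.5984


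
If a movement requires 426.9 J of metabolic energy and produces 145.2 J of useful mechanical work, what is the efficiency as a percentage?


eta = (W_mech / E_meta) * 100
eta = (145.2 / 426.9) * 100
ratio = 0.3401
eta = 34.0126


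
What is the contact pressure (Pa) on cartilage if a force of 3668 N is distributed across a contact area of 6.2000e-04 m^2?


P = F / A
P = 3668 / 6.2000e-04
P = 5.9161e+06


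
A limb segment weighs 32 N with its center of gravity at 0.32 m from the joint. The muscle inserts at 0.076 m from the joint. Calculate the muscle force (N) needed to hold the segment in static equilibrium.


F_muscle = W * d_load / d_muscle
F_muscle = 32 * 0.32 / 0.076
Numerator = 10.2400
F_muscle = 134.7368


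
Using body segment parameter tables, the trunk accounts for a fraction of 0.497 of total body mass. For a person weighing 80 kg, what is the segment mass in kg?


m_segment = body_mass * fraction
m_segment = 80 * 0.497
m_segment = 39.7600


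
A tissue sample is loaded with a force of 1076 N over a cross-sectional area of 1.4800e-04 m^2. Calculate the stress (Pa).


stress = F / A
stress = 1076 / 1.4800e-04
stress = 7.2703e+06


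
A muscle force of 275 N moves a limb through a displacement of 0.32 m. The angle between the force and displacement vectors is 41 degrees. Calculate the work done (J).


W = F * d * cos(theta)
theta = 41 deg = 0.7156 rad
cos(theta) = 0.7547
W = 275 * 0.32 * 0.7547
W = 66.4144


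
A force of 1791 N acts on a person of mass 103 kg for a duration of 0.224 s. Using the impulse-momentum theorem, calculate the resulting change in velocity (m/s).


J = F * dt = 1791 * 0.224 = 401.1840 N*s
delta_v = J / m
delta_v = 401.1840 / 103
delta_v = 3.8950


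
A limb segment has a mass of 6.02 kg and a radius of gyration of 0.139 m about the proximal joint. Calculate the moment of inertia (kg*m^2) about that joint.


I = m * k^2
I = 6.02 * 0.139^2
k^2 = 0.0193
I = 0.1163


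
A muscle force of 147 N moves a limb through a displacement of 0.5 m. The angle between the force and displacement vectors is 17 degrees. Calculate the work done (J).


W = F * d * cos(theta)
theta = 17 deg = 0.2967 rad
cos(theta) = 0.9563
W = 147 * 0.5 * 0.9563
W = 70.2884


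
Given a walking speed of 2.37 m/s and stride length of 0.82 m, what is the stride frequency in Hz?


f = v / stride_length
f = 2.37 / 0.82
f = 2.8902


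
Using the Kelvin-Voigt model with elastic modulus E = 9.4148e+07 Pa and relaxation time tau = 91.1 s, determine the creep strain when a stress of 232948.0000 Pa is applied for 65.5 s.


epsilon(t) = (sigma/E) * (1 - exp(-t/tau))
sigma/E = 232948.0000 / 9.4148e+07 = 0.0025
exp(-t/tau) = exp(-65.5 / 91.1) = 0.4872
epsilon = 0.0025 * (1 - 0.4872)
epsilon = 0.0013


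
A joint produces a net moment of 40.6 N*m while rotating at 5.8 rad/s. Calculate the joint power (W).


P = M * omega
P = 40.6 * 5.8
P = 235.4800


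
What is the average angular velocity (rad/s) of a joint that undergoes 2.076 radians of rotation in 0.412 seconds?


omega = delta_theta / delta_t
omega = 2.076 / 0.412
omega = 5.0388


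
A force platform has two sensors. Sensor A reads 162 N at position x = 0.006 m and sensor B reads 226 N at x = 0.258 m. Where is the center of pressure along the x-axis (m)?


COP_x = (F1*x1 + F2*x2) / (F1 + F2)
COP_x = (162*0.006 + 226*0.258) / (162 + 226)
Numerator = 59.2800
Denominator = 388
COP_x = 0.1528


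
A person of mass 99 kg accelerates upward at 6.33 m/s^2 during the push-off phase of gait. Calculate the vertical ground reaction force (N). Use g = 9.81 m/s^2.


GRF = m * (g + a)
GRF = 99 * (9.81 + 6.33)
GRF = 99 * 16.1400
GRF = 1597.8600


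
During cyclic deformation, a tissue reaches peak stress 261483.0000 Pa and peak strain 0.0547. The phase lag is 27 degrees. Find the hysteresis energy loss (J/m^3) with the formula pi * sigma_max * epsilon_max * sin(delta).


E_loss = pi * sigma_max * epsilon_max * sin(delta)
delta = 27 deg = 0.4712 rad
sin(delta) = 0.4540
E_loss = pi * 261483.0000 * 0.0547 * 0.4540
E_loss = 20399.8711


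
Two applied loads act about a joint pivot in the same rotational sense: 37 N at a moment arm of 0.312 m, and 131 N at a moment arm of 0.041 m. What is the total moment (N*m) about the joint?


M = F1 * d1 + F2 * d2
M = 37 * 0.312 + 131 * 0.041
M = 11.5440 + 5.3710
M = 16.9150


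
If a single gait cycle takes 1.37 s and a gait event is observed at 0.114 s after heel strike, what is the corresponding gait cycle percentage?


pct = (event_time / cycle_time) * 100
pct = (0.114 / 1.37) * 100
ratio = 0.0832
pct = 8.3212


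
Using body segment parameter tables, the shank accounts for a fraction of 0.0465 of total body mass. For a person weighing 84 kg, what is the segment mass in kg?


m_segment = body_mass * fraction
m_segment = 84 * 0.0465
m_segment = 3.9060


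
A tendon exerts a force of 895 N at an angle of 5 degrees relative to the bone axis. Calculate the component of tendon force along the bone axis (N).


F_eff = F_tendon * cos(theta)
theta = 5 deg = 0.0873 rad
cos(theta) = 0.9962
F_eff = 895 * 0.9962
F_eff = 891.5943


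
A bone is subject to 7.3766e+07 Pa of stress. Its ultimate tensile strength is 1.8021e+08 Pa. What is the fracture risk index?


FRI = applied / ultimate
FRI = 7.3766e+07 / 1.8021e+08
FRI = 0.4093


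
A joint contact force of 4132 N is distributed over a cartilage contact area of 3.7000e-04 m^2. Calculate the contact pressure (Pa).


P = F / A
P = 4132 / 3.7000e-04
P = 1.1168e+07


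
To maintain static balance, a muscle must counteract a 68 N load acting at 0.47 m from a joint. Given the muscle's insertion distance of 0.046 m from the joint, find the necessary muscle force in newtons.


F_muscle = W * d_load / d_muscle
F_muscle = 68 * 0.47 / 0.046
Numerator = 31.9600
F_muscle = 694.7826


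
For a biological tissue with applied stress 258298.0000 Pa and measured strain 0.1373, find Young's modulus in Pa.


E = stress / strain
E = 258298.0000 / 0.1373
E = 1.8813e+06


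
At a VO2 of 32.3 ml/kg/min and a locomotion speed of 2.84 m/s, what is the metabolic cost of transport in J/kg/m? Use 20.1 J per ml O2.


Power per kg = VO2 * 20.1 / 60
Power per kg = 32.3 * 20.1 / 60 = 10.8205 W/kg
Cost = power_per_kg / speed
Cost = 10.8205 / 2.84
Cost = 3.8100


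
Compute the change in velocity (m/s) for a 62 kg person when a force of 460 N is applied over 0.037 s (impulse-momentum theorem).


J = F * dt = 460 * 0.037 = 17.0200 N*s
delta_v = J / m
delta_v = 17.0200 / 62
delta_v = 0.2745


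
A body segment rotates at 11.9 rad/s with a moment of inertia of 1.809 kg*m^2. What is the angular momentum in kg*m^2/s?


L = I * omega
L = 1.809 * 11.9
L = 21.5271


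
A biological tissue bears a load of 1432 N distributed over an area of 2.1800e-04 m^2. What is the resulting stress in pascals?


stress = F / A
stress = 1432 / 2.1800e-04
stress = 6.5688e+06


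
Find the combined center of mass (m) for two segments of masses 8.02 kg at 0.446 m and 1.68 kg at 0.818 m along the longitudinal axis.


COM = (m1*x1 + m2*x2) / (m1 + m2)
COM = (8.02*0.446 + 1.68*0.818) / (8.02 + 1.68)
Numerator = 4.9512
Denominator = 9.7000
COM = 0.5104


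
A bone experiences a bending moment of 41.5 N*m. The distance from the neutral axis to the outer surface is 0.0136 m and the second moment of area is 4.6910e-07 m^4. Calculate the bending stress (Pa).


sigma = M * c / I
sigma = 41.5 * 0.0136 / 4.6910e-07
M * c = 0.5644
sigma = 1.2032e+06


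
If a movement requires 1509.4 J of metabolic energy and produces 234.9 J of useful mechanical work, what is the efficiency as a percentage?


eta = (W_mech / E_meta) * 100
eta = (234.9 / 1509.4) * 100
ratio = 0.1556
eta = 15.5625


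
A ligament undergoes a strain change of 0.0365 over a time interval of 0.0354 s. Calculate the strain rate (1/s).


strain_rate = delta_strain / delta_t
strain_rate = 0.0365 / 0.0354
strain_rate = 1.0311


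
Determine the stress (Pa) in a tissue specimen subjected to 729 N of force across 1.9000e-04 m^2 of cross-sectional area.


stress = F / A
stress = 729 / 1.9000e-04
stress = 3.8368e+06


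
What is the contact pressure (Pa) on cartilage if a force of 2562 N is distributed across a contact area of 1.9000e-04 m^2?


P = F / A
P = 2562 / 1.9000e-04
P = 1.3484e+07


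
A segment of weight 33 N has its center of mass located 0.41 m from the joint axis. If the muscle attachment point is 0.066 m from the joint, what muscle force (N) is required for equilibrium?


F_muscle = W * d_load / d_muscle
F_muscle = 33 * 0.41 / 0.066
Numerator = 13.5300
F_muscle = 205.0000


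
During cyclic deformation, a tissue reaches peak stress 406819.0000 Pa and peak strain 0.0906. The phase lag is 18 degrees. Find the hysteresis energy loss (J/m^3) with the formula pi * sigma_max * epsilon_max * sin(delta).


E_loss = pi * sigma_max * epsilon_max * sin(delta)
delta = 18 deg = 0.3142 rad
sin(delta) = 0.3090
E_loss = pi * 406819.0000 * 0.0906 * 0.3090
E_loss = 35781.7570


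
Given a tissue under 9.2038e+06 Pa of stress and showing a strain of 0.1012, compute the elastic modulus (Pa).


E = stress / strain
E = 9.2038e+06 / 0.1012
E = 9.0947e+07


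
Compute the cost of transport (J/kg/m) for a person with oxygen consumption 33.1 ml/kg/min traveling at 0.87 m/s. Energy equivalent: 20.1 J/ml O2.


Power per kg = VO2 * 20.1 / 60
Power per kg = 33.1 * 20.1 / 60 = 11.0885 W/kg
Cost = power_per_kg / speed
Cost = 11.0885 / 0.87
Cost = 12.7454


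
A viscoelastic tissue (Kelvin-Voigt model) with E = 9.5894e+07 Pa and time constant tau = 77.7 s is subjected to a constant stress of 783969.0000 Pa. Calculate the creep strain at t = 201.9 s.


epsilon(t) = (sigma/E) * (1 - exp(-t/tau))
sigma/E = 783969.0000 / 9.5894e+07 = 0.0082
exp(-t/tau) = exp(-201.9 / 77.7) = 0.0744
epsilon = 0.0082 * (1 - 0.0744)
epsilon = 0.0076


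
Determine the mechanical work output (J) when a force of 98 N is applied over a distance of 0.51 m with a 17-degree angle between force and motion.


W = F * d * cos(theta)
theta = 17 deg = 0.2967 rad
cos(theta) = 0.9563
W = 98 * 0.51 * 0.9563
W = 47.7961


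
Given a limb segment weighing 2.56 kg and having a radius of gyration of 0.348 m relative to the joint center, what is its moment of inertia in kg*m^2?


I = m * k^2
I = 2.56 * 0.348^2
k^2 = 0.1211
I = 0.3100


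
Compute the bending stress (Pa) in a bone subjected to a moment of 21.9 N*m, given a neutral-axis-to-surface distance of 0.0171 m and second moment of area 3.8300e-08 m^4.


sigma = M * c / I
sigma = 21.9 * 0.0171 / 3.8300e-08
M * c = 0.3745
sigma = 9.7778e+06


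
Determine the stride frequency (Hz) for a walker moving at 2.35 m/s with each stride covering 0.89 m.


f = v / stride_length
f = 2.35 / 0.89
f = 2.6404


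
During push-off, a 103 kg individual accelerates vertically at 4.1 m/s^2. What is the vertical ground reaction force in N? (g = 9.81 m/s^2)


GRF = m * (g + a)
GRF = 103 * (9.81 + 4.1)
GRF = 103 * 13.9100
GRF = 1432.7300


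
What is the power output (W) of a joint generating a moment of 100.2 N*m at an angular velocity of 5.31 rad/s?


P = M * omega
P = 100.2 * 5.31
P = 532.0620


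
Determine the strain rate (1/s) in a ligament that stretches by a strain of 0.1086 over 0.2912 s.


strain_rate = delta_strain / delta_t
strain_rate = 0.1086 / 0.2912
strain_rate = 0.3729


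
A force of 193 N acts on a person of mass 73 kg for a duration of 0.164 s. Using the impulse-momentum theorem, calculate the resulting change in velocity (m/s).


J = F * dt = 193 * 0.164 = 31.6520 N*s
delta_v = J / m
delta_v = 31.6520 / 73
delta_v = 0.4336


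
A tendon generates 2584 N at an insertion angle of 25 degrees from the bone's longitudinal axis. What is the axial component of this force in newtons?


F_eff = F_tendon * cos(theta)
theta = 25 deg = 0.4363 rad
cos(theta) = 0.9063
F_eff = 2584 * 0.9063
F_eff = 2341.8993


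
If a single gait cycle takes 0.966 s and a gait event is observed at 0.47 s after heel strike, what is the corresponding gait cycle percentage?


pct = (event_time / cycle_time) * 100
pct = (0.47 / 0.966) * 100
ratio = 0.4865
pct = 48.6542


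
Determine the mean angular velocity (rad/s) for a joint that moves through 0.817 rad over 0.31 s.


omega = delta_theta / delta_t
omega = 0.817 / 0.31
omega = 2.6355


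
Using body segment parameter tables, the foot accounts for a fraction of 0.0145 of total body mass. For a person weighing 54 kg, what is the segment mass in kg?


m_segment = body_mass * fraction
m_segment = 54 * 0.0145
m_segment = 0.7830


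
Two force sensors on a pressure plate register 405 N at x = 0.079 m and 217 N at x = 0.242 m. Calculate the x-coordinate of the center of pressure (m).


COP_x = (F1*x1 + F2*x2) / (F1 + F2)
COP_x = (405*0.079 + 217*0.242) / (405 + 217)
Numerator = 84.5090
Denominator = 622
COP_x = 0.1359


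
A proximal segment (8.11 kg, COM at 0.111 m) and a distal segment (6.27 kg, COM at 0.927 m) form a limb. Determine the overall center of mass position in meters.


COM = (m1*x1 + m2*x2) / (m1 + m2)
COM = (8.11*0.111 + 6.27*0.927) / (8.11 + 6.27)
Numerator = 6.7125
Denominator = 14.3800
COM = 0.4668


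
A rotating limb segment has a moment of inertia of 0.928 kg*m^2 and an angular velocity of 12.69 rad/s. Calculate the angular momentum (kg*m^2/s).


L = I * omega
L = 0.928 * 12.69
L = 11.7763


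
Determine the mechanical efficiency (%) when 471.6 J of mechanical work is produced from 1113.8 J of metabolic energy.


eta = (W_mech / E_meta) * 100
eta = (471.6 / 1113.8) * 100
ratio = 0.4234
eta = 42.3415


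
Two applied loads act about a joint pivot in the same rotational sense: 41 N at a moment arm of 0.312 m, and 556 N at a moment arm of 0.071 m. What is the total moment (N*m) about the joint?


M = F1 * d1 + F2 * d2
M = 41 * 0.312 + 556 * 0.071
M = 12.7920 + 39.4760
M = 52.2680


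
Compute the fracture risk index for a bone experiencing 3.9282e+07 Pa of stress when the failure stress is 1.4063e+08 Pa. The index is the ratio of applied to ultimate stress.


FRI = applied / ultimate
FRI = 3.9282e+07 / 1.4063e+08
FRI = 0.2793


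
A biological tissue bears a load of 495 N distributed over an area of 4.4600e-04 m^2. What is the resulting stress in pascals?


stress = F / A
stress = 495 / 4.4600e-04
stress = 1.1099e+06


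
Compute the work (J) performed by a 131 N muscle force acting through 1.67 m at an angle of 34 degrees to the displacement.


W = F * d * cos(theta)
theta = 34 deg = 0.5934 rad
cos(theta) = 0.8290
W = 131 * 1.67 * 0.8290
W = 181.3685


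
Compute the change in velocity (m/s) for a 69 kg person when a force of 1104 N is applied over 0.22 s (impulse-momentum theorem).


J = F * dt = 1104 * 0.22 = 242.8800 N*s
delta_v = J / m
delta_v = 242.8800 / 69
delta_v = 3.5200


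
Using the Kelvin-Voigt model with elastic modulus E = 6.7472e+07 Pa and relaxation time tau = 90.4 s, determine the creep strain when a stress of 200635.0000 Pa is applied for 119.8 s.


epsilon(t) = (sigma/E) * (1 - exp(-t/tau))
sigma/E = 200635.0000 / 6.7472e+07 = 0.0030
exp(-t/tau) = exp(-119.8 / 90.4) = 0.2657
epsilon = 0.0030 * (1 - 0.2657)
epsilon = 0.0022


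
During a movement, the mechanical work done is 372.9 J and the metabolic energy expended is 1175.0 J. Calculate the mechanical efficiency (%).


eta = (W_mech / E_meta) * 100
eta = (372.9 / 1175.0) * 100
ratio = 0.3174
eta = 31.7362


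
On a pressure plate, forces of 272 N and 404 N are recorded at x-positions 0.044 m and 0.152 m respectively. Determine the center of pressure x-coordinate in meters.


COP_x = (F1*x1 + F2*x2) / (F1 + F2)
COP_x = (272*0.044 + 404*0.152) / (272 + 404)
Numerator = 73.3760
Denominator = 676
COP_x = 0.1085


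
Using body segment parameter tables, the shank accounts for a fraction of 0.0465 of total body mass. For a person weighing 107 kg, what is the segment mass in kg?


m_segment = body_mass * fraction
m_segment = 107 * 0.0465
m_segment = 4.9755


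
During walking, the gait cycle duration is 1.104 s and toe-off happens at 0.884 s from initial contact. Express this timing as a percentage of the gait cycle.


pct = (event_time / cycle_time) * 100
pct = (0.884 / 1.104) * 100
ratio = 0.8007
pct = 80.0725
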